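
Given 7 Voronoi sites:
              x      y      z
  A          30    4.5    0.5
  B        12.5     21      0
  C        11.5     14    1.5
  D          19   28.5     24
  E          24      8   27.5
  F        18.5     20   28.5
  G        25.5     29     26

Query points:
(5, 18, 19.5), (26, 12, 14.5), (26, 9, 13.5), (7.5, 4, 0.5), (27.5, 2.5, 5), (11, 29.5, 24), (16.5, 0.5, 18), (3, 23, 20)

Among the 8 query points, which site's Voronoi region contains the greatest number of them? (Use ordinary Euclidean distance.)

E

(5, 18, 19.5) — d² to each: A:1168.25, B:445.5, C:382.25, D:326.5, E:525, F:267.25, G:583.5 → nearest is F
(26, 12, 14.5) — d² to each: A:268.25, B:473.5, C:383.25, D:411.5, E:189, F:316.25, G:421.5 → nearest is E
(26, 9, 13.5) — d² to each: A:205.25, B:508.5, C:379.25, D:539.5, E:201, F:402.25, G:556.5 → nearest is E
(7.5, 4, 0.5) — d² to each: A:506.5, B:314.25, C:117, D:1284.75, E:1017.25, F:1161, G:1599.25 → nearest is C
(27.5, 2.5, 5) — d² to each: A:30.5, B:592.25, C:400.5, D:1109.25, E:548.75, F:939.5, G:1147.25 → nearest is A
(11, 29.5, 24) — d² to each: A:1538.25, B:650.5, C:746.75, D:65, E:643.5, F:166.75, G:214.5 → nearest is D
(16.5, 0.5, 18) — d² to each: A:504.5, B:760.25, C:479.5, D:826.25, E:202.75, F:494.5, G:957.25 → nearest is E
(3, 23, 20) — d² to each: A:1451.5, B:494.25, C:495.5, D:302.25, E:722.25, F:321.5, G:578.25 → nearest is D
Tally — A:1, C:1, D:2, E:3, F:1. E captures the most (3).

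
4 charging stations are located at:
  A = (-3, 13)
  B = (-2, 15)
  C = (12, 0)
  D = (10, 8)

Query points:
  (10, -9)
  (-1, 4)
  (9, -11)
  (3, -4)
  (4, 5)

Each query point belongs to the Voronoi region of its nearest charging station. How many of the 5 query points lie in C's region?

(10, -9) — d² to each: A:653, B:720, C:85, D:289 → nearest is C
(-1, 4) — d² to each: A:85, B:122, C:185, D:137 → nearest is A
(9, -11) — d² to each: A:720, B:797, C:130, D:362 → nearest is C
(3, -4) — d² to each: A:325, B:386, C:97, D:193 → nearest is C
(4, 5) — d² to each: A:113, B:136, C:89, D:45 → nearest is D
3 of the 5 points have C as nearest.

3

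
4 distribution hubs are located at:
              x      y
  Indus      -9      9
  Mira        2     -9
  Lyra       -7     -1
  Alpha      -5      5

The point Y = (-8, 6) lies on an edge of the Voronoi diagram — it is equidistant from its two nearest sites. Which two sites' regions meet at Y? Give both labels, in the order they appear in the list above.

Indus and Alpha

Squared distances from Y to each site:
d²(Y, Indus) = 1 + 9 = 10
d²(Y, Mira) = 100 + 225 = 325
d²(Y, Lyra) = 1 + 49 = 50
d²(Y, Alpha) = 9 + 1 = 10
Y is equidistant from Indus and Alpha (both at squared distance 10), and every other site is strictly farther — so Y lies on the Indus–Alpha Voronoi edge.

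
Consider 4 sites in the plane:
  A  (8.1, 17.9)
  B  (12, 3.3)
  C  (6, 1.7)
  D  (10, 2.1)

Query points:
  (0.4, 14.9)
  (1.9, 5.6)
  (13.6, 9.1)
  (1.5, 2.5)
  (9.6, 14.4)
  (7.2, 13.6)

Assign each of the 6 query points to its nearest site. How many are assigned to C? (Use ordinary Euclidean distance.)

(0.4, 14.9) — d² to each: A:68.29, B:269.12, C:205.6, D:256 → nearest is A
(1.9, 5.6) — d² to each: A:189.73, B:107.3, C:32.02, D:77.86 → nearest is C
(13.6, 9.1) — d² to each: A:107.69, B:36.2, C:112.52, D:61.96 → nearest is B
(1.5, 2.5) — d² to each: A:280.72, B:110.89, C:20.89, D:72.41 → nearest is C
(9.6, 14.4) — d² to each: A:14.5, B:128.97, C:174.25, D:151.45 → nearest is A
(7.2, 13.6) — d² to each: A:19.3, B:129.13, C:143.05, D:140.09 → nearest is A
2 of the 6 points have C as nearest.

2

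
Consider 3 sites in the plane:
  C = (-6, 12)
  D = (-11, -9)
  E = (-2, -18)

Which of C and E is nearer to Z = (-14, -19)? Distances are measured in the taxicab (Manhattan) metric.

d(Z,C) = |-14−(-6)| + |-19−12| = 8 + 31 = 39
d(Z,E) = |-14−(-2)| + |-19−(-18)| = 12 + 1 = 13
39 > 13, so E is closer.

E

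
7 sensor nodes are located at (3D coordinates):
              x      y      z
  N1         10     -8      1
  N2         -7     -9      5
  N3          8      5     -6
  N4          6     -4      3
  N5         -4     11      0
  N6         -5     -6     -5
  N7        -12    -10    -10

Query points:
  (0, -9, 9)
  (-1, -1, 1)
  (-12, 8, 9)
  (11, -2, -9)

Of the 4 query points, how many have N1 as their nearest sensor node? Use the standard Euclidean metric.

0

(0, -9, 9) — d² to each: N1:165, N2:65, N3:485, N4:97, N5:497, N6:230, N7:506 → nearest is N2
(-1, -1, 1) — d² to each: N1:170, N2:116, N3:166, N4:62, N5:154, N6:77, N7:323 → nearest is N4
(-12, 8, 9) — d² to each: N1:804, N2:330, N3:634, N4:504, N5:154, N6:441, N7:685 → nearest is N5
(11, -2, -9) — d² to each: N1:137, N2:569, N3:67, N4:173, N5:475, N6:288, N7:594 → nearest is N3
0 of the 4 points have N1 as nearest.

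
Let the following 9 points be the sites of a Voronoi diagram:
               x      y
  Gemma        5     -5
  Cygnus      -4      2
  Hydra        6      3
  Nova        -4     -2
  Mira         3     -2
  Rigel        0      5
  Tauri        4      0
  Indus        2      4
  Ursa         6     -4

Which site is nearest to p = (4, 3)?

Since √ is increasing, it suffices to compare squared distances:
d²(p, Gemma) = (4−5)² + (3−(-5))² = 1 + 64 = 65
d²(p, Cygnus) = (4−(-4))² + (3−2)² = 64 + 1 = 65
d²(p, Hydra) = (4−6)² + (3−3)² = 4 + 0 = 4
d²(p, Nova) = (4−(-4))² + (3−(-2))² = 64 + 25 = 89
d²(p, Mira) = (4−3)² + (3−(-2))² = 1 + 25 = 26
d²(p, Rigel) = (4−0)² + (3−5)² = 16 + 4 = 20
d²(p, Tauri) = (4−4)² + (3−0)² = 0 + 9 = 9
d²(p, Indus) = (4−2)² + (3−4)² = 4 + 1 = 5
d²(p, Ursa) = (4−6)² + (3−(-4))² = 4 + 49 = 53
Hydra is nearest.

Hydra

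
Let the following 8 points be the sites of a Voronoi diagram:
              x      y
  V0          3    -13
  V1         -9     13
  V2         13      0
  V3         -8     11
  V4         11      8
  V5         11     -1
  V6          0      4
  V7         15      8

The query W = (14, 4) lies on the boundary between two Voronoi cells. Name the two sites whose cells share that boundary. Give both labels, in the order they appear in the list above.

V2 and V7

Squared distances from W to each site:
|WV0|² = 121 + 289 = 410
|WV1|² = 529 + 81 = 610
|WV2|² = 1 + 16 = 17
|WV3|² = 484 + 49 = 533
|WV4|² = 9 + 16 = 25
|WV5|² = 9 + 25 = 34
|WV6|² = 196 + 0 = 196
|WV7|² = 1 + 16 = 17
W is equidistant from V2 and V7 (both at squared distance 17), and every other site is strictly farther — so W lies on the V2–V7 Voronoi edge.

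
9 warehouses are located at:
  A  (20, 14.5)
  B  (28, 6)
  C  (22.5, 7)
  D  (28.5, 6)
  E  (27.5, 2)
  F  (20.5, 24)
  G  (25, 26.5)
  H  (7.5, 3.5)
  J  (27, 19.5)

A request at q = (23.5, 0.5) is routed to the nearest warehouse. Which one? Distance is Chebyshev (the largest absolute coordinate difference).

E

d(q,A) = max(3.5, 14) = 14
d(q,B) = max(4.5, 5.5) = 5.5
d(q,C) = max(1, 6.5) = 6.5
d(q,D) = max(5, 5.5) = 5.5
d(q,E) = max(4, 1.5) = 4
d(q,F) = max(3, 23.5) = 23.5
d(q,G) = max(1.5, 26) = 26
d(q,H) = max(16, 3) = 16
d(q,J) = max(3.5, 19) = 19
Minimum is at E.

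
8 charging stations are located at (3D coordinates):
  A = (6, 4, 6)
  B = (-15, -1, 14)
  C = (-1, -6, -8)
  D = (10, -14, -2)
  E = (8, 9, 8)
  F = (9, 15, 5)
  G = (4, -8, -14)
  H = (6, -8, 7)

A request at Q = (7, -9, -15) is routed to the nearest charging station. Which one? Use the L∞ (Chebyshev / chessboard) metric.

G

d(Q,A) = max(1, 13, 21) = 21
d(Q,B) = max(22, 8, 29) = 29
d(Q,C) = max(8, 3, 7) = 8
d(Q,D) = max(3, 5, 13) = 13
d(Q,E) = max(1, 18, 23) = 23
d(Q,F) = max(2, 24, 20) = 24
d(Q,G) = max(3, 1, 1) = 3
d(Q,H) = max(1, 1, 22) = 22
G is nearest.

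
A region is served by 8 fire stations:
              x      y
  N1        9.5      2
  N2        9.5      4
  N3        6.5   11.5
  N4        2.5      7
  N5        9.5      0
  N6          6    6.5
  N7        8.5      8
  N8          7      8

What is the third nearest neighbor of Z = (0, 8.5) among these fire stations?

N8

Squared Euclidean distances:
|ZN1|² = 90.25 + 42.25 = 132.5
|ZN2|² = 90.25 + 20.25 = 110.5
|ZN3|² = 42.25 + 9 = 51.25
|ZN4|² = 6.25 + 2.25 = 8.5
|ZN5|² = 90.25 + 72.25 = 162.5
|ZN6|² = 36 + 4 = 40
|ZN7|² = 72.25 + 0.25 = 72.5
|ZN8|² = 49 + 0.25 = 49.25
Sorted ascending: N4, N6, N8, N3, … — the third-nearest is N8.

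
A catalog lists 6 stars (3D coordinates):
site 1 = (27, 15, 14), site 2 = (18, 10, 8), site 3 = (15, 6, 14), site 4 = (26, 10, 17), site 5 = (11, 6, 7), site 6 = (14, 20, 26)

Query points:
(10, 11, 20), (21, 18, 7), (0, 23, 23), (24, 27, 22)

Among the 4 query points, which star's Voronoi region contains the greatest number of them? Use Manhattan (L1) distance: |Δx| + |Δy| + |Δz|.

(10, 11, 20) — d to each: site 1:27, site 2:21, site 3:16, site 4:20, site 5:19, site 6:19 → nearest is site 3
(21, 18, 7) — d to each: site 1:16, site 2:12, site 3:25, site 4:23, site 5:22, site 6:28 → nearest is site 2
(0, 23, 23) — d to each: site 1:44, site 2:46, site 3:41, site 4:45, site 5:44, site 6:20 → nearest is site 6
(24, 27, 22) — d to each: site 1:23, site 2:37, site 3:38, site 4:24, site 5:49, site 6:21 → nearest is site 6
Tally — site 2:1, site 3:1, site 6:2. site 6 captures the most (2).

site 6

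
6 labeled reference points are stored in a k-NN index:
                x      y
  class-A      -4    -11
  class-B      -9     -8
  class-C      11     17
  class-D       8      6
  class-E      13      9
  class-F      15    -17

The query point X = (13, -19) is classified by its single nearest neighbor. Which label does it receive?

Since √ is increasing, it suffices to compare squared distances:
d²(X, class-A) = (13−(-4))² + (-19−(-11))² = 289 + 64 = 353
d²(X, class-B) = (13−(-9))² + (-19−(-8))² = 484 + 121 = 605
d²(X, class-C) = (13−11)² + (-19−17)² = 4 + 1296 = 1300
d²(X, class-D) = (13−8)² + (-19−6)² = 25 + 625 = 650
d²(X, class-E) = (13−13)² + (-19−9)² = 0 + 784 = 784
d²(X, class-F) = (13−15)² + (-19−(-17))² = 4 + 4 = 8
The smallest is to class-F, so X lies in the Voronoi region of class-F.

class-F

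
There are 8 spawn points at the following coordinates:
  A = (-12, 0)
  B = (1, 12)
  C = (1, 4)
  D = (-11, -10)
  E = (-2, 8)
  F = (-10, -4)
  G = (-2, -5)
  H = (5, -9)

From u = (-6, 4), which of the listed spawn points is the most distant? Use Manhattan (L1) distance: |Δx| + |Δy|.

H

d(u,A) = |-6−(-12)| + |4−0| = 6 + 4 = 10
d(u,B) = |-6−1| + |4−12| = 7 + 8 = 15
d(u,C) = |-6−1| + |4−4| = 7 + 0 = 7
d(u,D) = |-6−(-11)| + |4−(-10)| = 5 + 14 = 19
d(u,E) = |-6−(-2)| + |4−8| = 4 + 4 = 8
d(u,F) = |-6−(-10)| + |4−(-4)| = 4 + 8 = 12
d(u,G) = |-6−(-2)| + |4−(-5)| = 4 + 9 = 13
d(u,H) = |-6−5| + |4−(-9)| = 11 + 13 = 24
The largest is to H.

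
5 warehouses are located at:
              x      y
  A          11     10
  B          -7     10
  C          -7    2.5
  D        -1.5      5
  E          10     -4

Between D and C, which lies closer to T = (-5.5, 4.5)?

C

Compare squared distances:
|TD|² = (-5.5−(-1.5))² + (4.5−5)² = 16 + 0.25 = 16.25
|TC|² = (-5.5−(-7))² + (4.5−2.5)² = 2.25 + 4 = 6.25
16.25 > 6.25, so C is closer.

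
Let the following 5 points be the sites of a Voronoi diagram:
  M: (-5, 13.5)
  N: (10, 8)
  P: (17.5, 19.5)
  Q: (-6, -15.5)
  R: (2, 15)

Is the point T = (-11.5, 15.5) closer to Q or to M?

Compare squared distances:
|TQ|² = (-11.5−(-6))² + (15.5−(-15.5))² = 30.25 + 961 = 991.25
|TM|² = (-11.5−(-5))² + (15.5−13.5)² = 42.25 + 4 = 46.25
991.25 > 46.25, so M is closer.

M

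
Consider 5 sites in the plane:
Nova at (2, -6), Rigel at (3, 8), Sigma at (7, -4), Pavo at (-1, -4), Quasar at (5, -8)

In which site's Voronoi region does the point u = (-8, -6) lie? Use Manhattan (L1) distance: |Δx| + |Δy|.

Pavo

d(u, Nova) = |-8−2| + |-6−(-6)| = 10 + 0 = 10
d(u, Rigel) = |-8−3| + |-6−8| = 11 + 14 = 25
d(u, Sigma) = |-8−7| + |-6−(-4)| = 15 + 2 = 17
d(u, Pavo) = |-8−(-1)| + |-6−(-4)| = 7 + 2 = 9
d(u, Quasar) = |-8−5| + |-6−(-8)| = 13 + 2 = 15
Minimum is at Pavo.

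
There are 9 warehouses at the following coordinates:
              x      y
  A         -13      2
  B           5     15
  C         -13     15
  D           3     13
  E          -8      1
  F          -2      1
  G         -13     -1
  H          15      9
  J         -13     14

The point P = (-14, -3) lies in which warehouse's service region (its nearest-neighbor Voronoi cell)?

Since √ is increasing, it suffices to compare squared distances:
|PA|² = (-14−(-13))² + (-3−2)² = 1 + 25 = 26
|PB|² = (-14−5)² + (-3−15)² = 361 + 324 = 685
|PC|² = (-14−(-13))² + (-3−15)² = 1 + 324 = 325
|PD|² = (-14−3)² + (-3−13)² = 289 + 256 = 545
|PE|² = (-14−(-8))² + (-3−1)² = 36 + 16 = 52
|PF|² = (-14−(-2))² + (-3−1)² = 144 + 16 = 160
|PG|² = (-14−(-13))² + (-3−(-1))² = 1 + 4 = 5
|PH|² = (-14−15)² + (-3−9)² = 841 + 144 = 985
|PJ|² = (-14−(-13))² + (-3−14)² = 1 + 289 = 290
The smallest is to G, so P lies in the Voronoi region of G.

G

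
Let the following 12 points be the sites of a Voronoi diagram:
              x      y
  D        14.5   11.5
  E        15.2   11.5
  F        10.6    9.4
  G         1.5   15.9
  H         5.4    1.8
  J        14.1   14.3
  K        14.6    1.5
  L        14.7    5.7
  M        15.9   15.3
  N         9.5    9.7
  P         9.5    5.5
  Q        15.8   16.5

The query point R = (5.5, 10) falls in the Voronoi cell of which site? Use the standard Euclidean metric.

Squared Euclidean distances:
|RD|² = (5.5−14.5)² + (10−11.5)² = 81 + 2.25 = 83.25
|RE|² = (5.5−15.2)² + (10−11.5)² = 94.09 + 2.25 = 96.34
|RF|² = (5.5−10.6)² + (10−9.4)² = 26.01 + 0.36 = 26.37
|RG|² = (5.5−1.5)² + (10−15.9)² = 16 + 34.81 = 50.81
|RH|² = (5.5−5.4)² + (10−1.8)² = 0.01 + 67.24 = 67.25
|RJ|² = (5.5−14.1)² + (10−14.3)² = 73.96 + 18.49 = 92.45
|RK|² = (5.5−14.6)² + (10−1.5)² = 82.81 + 72.25 = 155.06
|RL|² = (5.5−14.7)² + (10−5.7)² = 84.64 + 18.49 = 103.13
|RM|² = (5.5−15.9)² + (10−15.3)² = 108.16 + 28.09 = 136.25
|RN|² = (5.5−9.5)² + (10−9.7)² = 16 + 0.09 = 16.09
|RP|² = (5.5−9.5)² + (10−5.5)² = 16 + 20.25 = 36.25
|RQ|² = (5.5−15.8)² + (10−16.5)² = 106.09 + 42.25 = 148.34
The smallest is to N, so R lies in the Voronoi region of N.

N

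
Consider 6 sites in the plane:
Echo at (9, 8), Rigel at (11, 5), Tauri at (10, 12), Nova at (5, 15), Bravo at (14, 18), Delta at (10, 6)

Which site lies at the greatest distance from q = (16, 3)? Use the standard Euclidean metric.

Compare squared distances (the ordering matches that of the actual distances):
d²(q, Echo) = (16−9)² + (3−8)² = 49 + 25 = 74
d²(q, Rigel) = (16−11)² + (3−5)² = 25 + 4 = 29
d²(q, Tauri) = (16−10)² + (3−12)² = 36 + 81 = 117
d²(q, Nova) = (16−5)² + (3−15)² = 121 + 144 = 265
d²(q, Bravo) = (16−14)² + (3−18)² = 4 + 225 = 229
d²(q, Delta) = (16−10)² + (3−6)² = 36 + 9 = 45
The largest is to Nova.

Nova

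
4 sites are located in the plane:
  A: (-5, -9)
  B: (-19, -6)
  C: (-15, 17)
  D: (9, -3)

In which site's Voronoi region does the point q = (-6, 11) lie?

Squared Euclidean distances:
|qA|² = (-6−(-5))² + (11−(-9))² = 1 + 400 = 401
|qB|² = (-6−(-19))² + (11−(-6))² = 169 + 289 = 458
|qC|² = (-6−(-15))² + (11−17)² = 81 + 36 = 117
|qD|² = (-6−9)² + (11−(-3))² = 225 + 196 = 421
Minimum is at C.

C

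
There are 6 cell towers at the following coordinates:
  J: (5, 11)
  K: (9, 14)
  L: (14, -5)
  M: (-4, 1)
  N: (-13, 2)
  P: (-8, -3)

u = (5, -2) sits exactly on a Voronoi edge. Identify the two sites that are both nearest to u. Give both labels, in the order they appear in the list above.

L and M

Squared distances from u to each site:
|uJ|² = (5−5)² + (-2−11)² = 0 + 169 = 169
|uK|² = (5−9)² + (-2−14)² = 16 + 256 = 272
|uL|² = (5−14)² + (-2−(-5))² = 81 + 9 = 90
|uM|² = (5−(-4))² + (-2−1)² = 81 + 9 = 90
|uN|² = (5−(-13))² + (-2−2)² = 324 + 16 = 340
|uP|² = (5−(-8))² + (-2−(-3))² = 169 + 1 = 170
u is equidistant from L and M (both at squared distance 90), and every other site is strictly farther — so u lies on the L–M Voronoi edge.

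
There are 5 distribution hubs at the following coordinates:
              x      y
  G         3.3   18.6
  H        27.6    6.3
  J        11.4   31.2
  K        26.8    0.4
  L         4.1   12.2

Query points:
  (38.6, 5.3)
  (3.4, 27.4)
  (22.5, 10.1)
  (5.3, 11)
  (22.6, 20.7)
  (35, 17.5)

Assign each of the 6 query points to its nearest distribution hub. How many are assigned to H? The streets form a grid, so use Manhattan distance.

(38.6, 5.3) — d to each: G:48.6, H:12, J:53.1, K:16.7, L:41.4 → nearest is H
(3.4, 27.4) — d to each: G:8.9, H:45.3, J:11.8, K:50.4, L:15.9 → nearest is G
(22.5, 10.1) — d to each: G:27.7, H:8.9, J:32.2, K:14, L:20.5 → nearest is H
(5.3, 11) — d to each: G:9.6, H:27, J:26.3, K:32.1, L:2.4 → nearest is L
(22.6, 20.7) — d to each: G:21.4, H:19.4, J:21.7, K:24.5, L:27 → nearest is H
(35, 17.5) — d to each: G:32.8, H:18.6, J:37.3, K:25.3, L:36.2 → nearest is H
4 of the 6 points have H as nearest.

4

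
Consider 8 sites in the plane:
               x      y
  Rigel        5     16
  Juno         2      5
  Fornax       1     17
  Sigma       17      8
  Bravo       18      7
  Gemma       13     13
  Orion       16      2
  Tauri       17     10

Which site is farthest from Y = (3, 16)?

Squared Euclidean distances:
d²(Y, Rigel) = (3−5)² + (16−16)² = 4 + 0 = 4
d²(Y, Juno) = (3−2)² + (16−5)² = 1 + 121 = 122
d²(Y, Fornax) = (3−1)² + (16−17)² = 4 + 1 = 5
d²(Y, Sigma) = (3−17)² + (16−8)² = 196 + 64 = 260
d²(Y, Bravo) = (3−18)² + (16−7)² = 225 + 81 = 306
d²(Y, Gemma) = (3−13)² + (16−13)² = 100 + 9 = 109
d²(Y, Orion) = (3−16)² + (16−2)² = 169 + 196 = 365
d²(Y, Tauri) = (3−17)² + (16−10)² = 196 + 36 = 232
The largest is to Orion.

Orion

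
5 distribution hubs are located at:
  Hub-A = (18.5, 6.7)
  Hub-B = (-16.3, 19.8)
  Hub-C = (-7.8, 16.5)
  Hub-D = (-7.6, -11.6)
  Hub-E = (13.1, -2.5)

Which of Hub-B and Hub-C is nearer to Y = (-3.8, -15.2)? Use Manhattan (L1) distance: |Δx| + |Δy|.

d(Y, Hub-B) = |-3.8−(-16.3)| + |-15.2−19.8| = 12.5 + 35 = 47.5
d(Y, Hub-C) = |-3.8−(-7.8)| + |-15.2−16.5| = 4 + 31.7 = 35.7
47.5 > 35.7, so Hub-C is closer.

Hub-C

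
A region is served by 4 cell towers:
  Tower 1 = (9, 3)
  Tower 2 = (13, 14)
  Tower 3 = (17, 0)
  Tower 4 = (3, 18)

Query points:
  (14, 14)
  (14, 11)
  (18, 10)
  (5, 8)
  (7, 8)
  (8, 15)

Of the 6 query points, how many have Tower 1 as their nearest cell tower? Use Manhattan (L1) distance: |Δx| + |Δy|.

(14, 14) — d to each: Tower 1:16, Tower 2:1, Tower 3:17, Tower 4:15 → nearest is Tower 2
(14, 11) — d to each: Tower 1:13, Tower 2:4, Tower 3:14, Tower 4:18 → nearest is Tower 2
(18, 10) — d to each: Tower 1:16, Tower 2:9, Tower 3:11, Tower 4:23 → nearest is Tower 2
(5, 8) — d to each: Tower 1:9, Tower 2:14, Tower 3:20, Tower 4:12 → nearest is Tower 1
(7, 8) — d to each: Tower 1:7, Tower 2:12, Tower 3:18, Tower 4:14 → nearest is Tower 1
(8, 15) — d to each: Tower 1:13, Tower 2:6, Tower 3:24, Tower 4:8 → nearest is Tower 2
2 of the 6 points have Tower 1 as nearest.

2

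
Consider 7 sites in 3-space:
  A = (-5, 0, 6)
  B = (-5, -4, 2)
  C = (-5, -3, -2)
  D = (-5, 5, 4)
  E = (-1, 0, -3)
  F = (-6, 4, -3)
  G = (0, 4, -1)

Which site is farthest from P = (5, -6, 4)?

Squared Euclidean distances:
|PA|² = 100 + 36 + 4 = 140
|PB|² = 100 + 4 + 4 = 108
|PC|² = 100 + 9 + 36 = 145
|PD|² = 100 + 121 + 0 = 221
|PE|² = 36 + 36 + 49 = 121
|PF|² = 121 + 100 + 49 = 270
|PG|² = 25 + 100 + 25 = 150
The largest is to F.

F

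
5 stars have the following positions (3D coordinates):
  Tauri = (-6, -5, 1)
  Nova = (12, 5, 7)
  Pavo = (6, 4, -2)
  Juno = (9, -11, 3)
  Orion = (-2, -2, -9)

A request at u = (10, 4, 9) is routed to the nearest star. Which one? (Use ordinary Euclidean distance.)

Nova

Compare squared distances (the ordering matches that of the actual distances):
d²(u, Tauri) = (10−(-6))² + (4−(-5))² + (9−1)² = 256 + 81 + 64 = 401
d²(u, Nova) = (10−12)² + (4−5)² + (9−7)² = 4 + 1 + 4 = 9
d²(u, Pavo) = (10−6)² + (4−4)² + (9−(-2))² = 16 + 0 + 121 = 137
d²(u, Juno) = (10−9)² + (4−(-11))² + (9−3)² = 1 + 225 + 36 = 262
d²(u, Orion) = (10−(-2))² + (4−(-2))² + (9−(-9))² = 144 + 36 + 324 = 504
Minimum is at Nova.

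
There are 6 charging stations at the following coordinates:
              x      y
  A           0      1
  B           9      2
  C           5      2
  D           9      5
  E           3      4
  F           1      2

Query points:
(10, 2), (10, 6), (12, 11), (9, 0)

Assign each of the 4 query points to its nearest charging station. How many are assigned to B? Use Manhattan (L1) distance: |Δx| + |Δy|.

2

(10, 2) — d to each: A:11, B:1, C:5, D:4, E:9, F:9 → nearest is B
(10, 6) — d to each: A:15, B:5, C:9, D:2, E:9, F:13 → nearest is D
(12, 11) — d to each: A:22, B:12, C:16, D:9, E:16, F:20 → nearest is D
(9, 0) — d to each: A:10, B:2, C:6, D:5, E:10, F:10 → nearest is B
2 of the 4 points have B as nearest.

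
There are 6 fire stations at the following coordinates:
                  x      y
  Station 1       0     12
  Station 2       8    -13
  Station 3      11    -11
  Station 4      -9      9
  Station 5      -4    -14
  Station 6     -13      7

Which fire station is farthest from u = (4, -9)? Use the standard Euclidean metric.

Squared Euclidean distances:
d²(u, Station 1) = (4−0)² + (-9−12)² = 16 + 441 = 457
d²(u, Station 2) = (4−8)² + (-9−(-13))² = 16 + 16 = 32
d²(u, Station 3) = (4−11)² + (-9−(-11))² = 49 + 4 = 53
d²(u, Station 4) = (4−(-9))² + (-9−9)² = 169 + 324 = 493
d²(u, Station 5) = (4−(-4))² + (-9−(-14))² = 64 + 25 = 89
d²(u, Station 6) = (4−(-13))² + (-9−7)² = 289 + 256 = 545
The largest is to Station 6.

Station 6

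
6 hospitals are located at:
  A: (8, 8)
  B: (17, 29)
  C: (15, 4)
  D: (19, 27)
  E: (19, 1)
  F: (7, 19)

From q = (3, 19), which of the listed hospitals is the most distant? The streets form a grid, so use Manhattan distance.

E

d(q,A) = |3−8| + |19−8| = 5 + 11 = 16
d(q,B) = |3−17| + |19−29| = 14 + 10 = 24
d(q,C) = |3−15| + |19−4| = 12 + 15 = 27
d(q,D) = |3−19| + |19−27| = 16 + 8 = 24
d(q,E) = |3−19| + |19−1| = 16 + 18 = 34
d(q,F) = |3−7| + |19−19| = 4 + 0 = 4
The largest is to E.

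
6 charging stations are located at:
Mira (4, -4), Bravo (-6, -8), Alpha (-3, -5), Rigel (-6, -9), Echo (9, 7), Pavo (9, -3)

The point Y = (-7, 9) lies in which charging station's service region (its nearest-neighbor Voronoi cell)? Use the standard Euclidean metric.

Alpha

Compare squared distances (the ordering matches that of the actual distances):
d²(Y, Mira) = (-7−4)² + (9−(-4))² = 121 + 169 = 290
d²(Y, Bravo) = (-7−(-6))² + (9−(-8))² = 1 + 289 = 290
d²(Y, Alpha) = (-7−(-3))² + (9−(-5))² = 16 + 196 = 212
d²(Y, Rigel) = (-7−(-6))² + (9−(-9))² = 1 + 324 = 325
d²(Y, Echo) = (-7−9)² + (9−7)² = 256 + 4 = 260
d²(Y, Pavo) = (-7−9)² + (9−(-3))² = 256 + 144 = 400
Minimum is at Alpha.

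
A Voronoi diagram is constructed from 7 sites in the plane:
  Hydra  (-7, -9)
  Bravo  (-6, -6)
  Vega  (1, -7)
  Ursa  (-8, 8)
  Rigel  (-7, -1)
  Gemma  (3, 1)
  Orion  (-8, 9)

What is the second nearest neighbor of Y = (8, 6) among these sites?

Vega

Since √ is increasing, it suffices to compare squared distances:
d²(Y, Hydra) = 225 + 225 = 450
d²(Y, Bravo) = 196 + 144 = 340
d²(Y, Vega) = 49 + 169 = 218
d²(Y, Ursa) = 256 + 4 = 260
d²(Y, Rigel) = 225 + 49 = 274
d²(Y, Gemma) = 25 + 25 = 50
d²(Y, Orion) = 256 + 9 = 265
Sorted ascending: Gemma, Vega, Ursa, … — the second-nearest is Vega.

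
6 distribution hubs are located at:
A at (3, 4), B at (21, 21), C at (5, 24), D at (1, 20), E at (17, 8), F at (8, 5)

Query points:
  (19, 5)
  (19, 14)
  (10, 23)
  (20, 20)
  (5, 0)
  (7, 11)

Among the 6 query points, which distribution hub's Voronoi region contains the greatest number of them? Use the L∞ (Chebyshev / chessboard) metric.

E

(19, 5) — d to each: A:16, B:16, C:19, D:18, E:3, F:11 → nearest is E
(19, 14) — d to each: A:16, B:7, C:14, D:18, E:6, F:11 → nearest is E
(10, 23) — d to each: A:19, B:11, C:5, D:9, E:15, F:18 → nearest is C
(20, 20) — d to each: A:17, B:1, C:15, D:19, E:12, F:15 → nearest is B
(5, 0) — d to each: A:4, B:21, C:24, D:20, E:12, F:5 → nearest is A
(7, 11) — d to each: A:7, B:14, C:13, D:9, E:10, F:6 → nearest is F
Tally — A:1, B:1, C:1, E:2, F:1. E captures the most (2).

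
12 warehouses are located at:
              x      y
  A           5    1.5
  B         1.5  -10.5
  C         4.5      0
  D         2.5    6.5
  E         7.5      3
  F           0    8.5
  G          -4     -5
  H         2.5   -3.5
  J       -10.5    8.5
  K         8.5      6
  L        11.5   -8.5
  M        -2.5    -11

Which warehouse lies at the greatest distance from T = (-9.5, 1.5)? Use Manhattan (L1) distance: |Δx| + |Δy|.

L

d(T,A) = |-9.5−5| + |1.5−1.5| = 14.5 + 0 = 14.5
d(T,B) = |-9.5−1.5| + |1.5−(-10.5)| = 11 + 12 = 23
d(T,C) = |-9.5−4.5| + |1.5−0| = 14 + 1.5 = 15.5
d(T,D) = |-9.5−2.5| + |1.5−6.5| = 12 + 5 = 17
d(T,E) = |-9.5−7.5| + |1.5−3| = 17 + 1.5 = 18.5
d(T,F) = |-9.5−0| + |1.5−8.5| = 9.5 + 7 = 16.5
d(T,G) = |-9.5−(-4)| + |1.5−(-5)| = 5.5 + 6.5 = 12
d(T,H) = |-9.5−2.5| + |1.5−(-3.5)| = 12 + 5 = 17
d(T,J) = |-9.5−(-10.5)| + |1.5−8.5| = 1 + 7 = 8
d(T,K) = |-9.5−8.5| + |1.5−6| = 18 + 4.5 = 22.5
d(T,L) = |-9.5−11.5| + |1.5−(-8.5)| = 21 + 10 = 31
d(T,M) = |-9.5−(-2.5)| + |1.5−(-11)| = 7 + 12.5 = 19.5
The largest is to L.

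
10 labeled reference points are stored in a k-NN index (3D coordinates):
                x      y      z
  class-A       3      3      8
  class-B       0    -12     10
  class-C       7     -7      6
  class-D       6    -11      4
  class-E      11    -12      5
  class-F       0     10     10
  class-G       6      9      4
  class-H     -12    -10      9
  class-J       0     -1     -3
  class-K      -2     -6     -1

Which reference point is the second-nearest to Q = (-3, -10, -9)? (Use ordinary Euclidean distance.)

class-J

Compare squared distances (the ordering matches that of the actual distances):
d²(Q, class-A) = (-3−3)² + (-10−3)² + (-9−8)² = 36 + 169 + 289 = 494
d²(Q, class-B) = (-3−0)² + (-10−(-12))² + (-9−10)² = 9 + 4 + 361 = 374
d²(Q, class-C) = (-3−7)² + (-10−(-7))² + (-9−6)² = 100 + 9 + 225 = 334
d²(Q, class-D) = (-3−6)² + (-10−(-11))² + (-9−4)² = 81 + 1 + 169 = 251
d²(Q, class-E) = (-3−11)² + (-10−(-12))² + (-9−5)² = 196 + 4 + 196 = 396
d²(Q, class-F) = (-3−0)² + (-10−10)² + (-9−10)² = 9 + 400 + 361 = 770
d²(Q, class-G) = (-3−6)² + (-10−9)² + (-9−4)² = 81 + 361 + 169 = 611
d²(Q, class-H) = (-3−(-12))² + (-10−(-10))² + (-9−9)² = 81 + 0 + 324 = 405
d²(Q, class-J) = (-3−0)² + (-10−(-1))² + (-9−(-3))² = 9 + 81 + 36 = 126
d²(Q, class-K) = (-3−(-2))² + (-10−(-6))² + (-9−(-1))² = 1 + 16 + 64 = 81
Sorted ascending: class-K, class-J, class-D, … — the second-nearest is class-J.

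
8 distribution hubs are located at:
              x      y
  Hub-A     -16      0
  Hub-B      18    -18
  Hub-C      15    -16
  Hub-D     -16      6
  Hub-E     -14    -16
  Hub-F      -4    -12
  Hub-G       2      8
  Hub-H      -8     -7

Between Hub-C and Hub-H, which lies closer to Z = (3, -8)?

Hub-H

Compare squared distances:
d²(Z, Hub-C) = (3−15)² + (-8−(-16))² = 144 + 64 = 208
d²(Z, Hub-H) = (3−(-8))² + (-8−(-7))² = 121 + 1 = 122
208 > 122, so Hub-H is closer.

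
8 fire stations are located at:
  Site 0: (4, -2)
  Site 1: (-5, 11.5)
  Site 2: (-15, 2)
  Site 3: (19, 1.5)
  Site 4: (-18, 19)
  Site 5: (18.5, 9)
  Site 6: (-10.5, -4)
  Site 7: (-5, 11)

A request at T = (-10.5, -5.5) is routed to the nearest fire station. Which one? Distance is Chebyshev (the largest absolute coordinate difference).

d(T, Site 0) = max(14.5, 3.5) = 14.5
d(T, Site 1) = max(5.5, 17) = 17
d(T, Site 2) = max(4.5, 7.5) = 7.5
d(T, Site 3) = max(29.5, 7) = 29.5
d(T, Site 4) = max(7.5, 24.5) = 24.5
d(T, Site 5) = max(29, 14.5) = 29
d(T, Site 6) = max(0, 1.5) = 1.5
d(T, Site 7) = max(5.5, 16.5) = 16.5
The smallest is to Site 6, so T lies in the Voronoi region of Site 6.

Site 6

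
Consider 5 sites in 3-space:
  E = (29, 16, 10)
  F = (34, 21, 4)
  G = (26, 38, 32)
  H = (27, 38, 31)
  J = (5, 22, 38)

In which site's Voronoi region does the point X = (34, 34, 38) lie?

Since √ is increasing, it suffices to compare squared distances:
|XE|² = (34−29)² + (34−16)² + (38−10)² = 25 + 324 + 784 = 1133
|XF|² = (34−34)² + (34−21)² + (38−4)² = 0 + 169 + 1156 = 1325
|XG|² = (34−26)² + (34−38)² + (38−32)² = 64 + 16 + 36 = 116
|XH|² = (34−27)² + (34−38)² + (38−31)² = 49 + 16 + 49 = 114
|XJ|² = (34−5)² + (34−22)² + (38−38)² = 841 + 144 + 0 = 985
H is nearest.

H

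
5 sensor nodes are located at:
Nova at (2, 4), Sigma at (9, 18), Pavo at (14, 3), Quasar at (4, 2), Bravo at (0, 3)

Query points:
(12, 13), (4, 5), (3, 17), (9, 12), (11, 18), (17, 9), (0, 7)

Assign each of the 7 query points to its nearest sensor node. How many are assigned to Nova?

(12, 13) — d² to each: Nova:181, Sigma:34, Pavo:104, Quasar:185, Bravo:244 → nearest is Sigma
(4, 5) — d² to each: Nova:5, Sigma:194, Pavo:104, Quasar:9, Bravo:20 → nearest is Nova
(3, 17) — d² to each: Nova:170, Sigma:37, Pavo:317, Quasar:226, Bravo:205 → nearest is Sigma
(9, 12) — d² to each: Nova:113, Sigma:36, Pavo:106, Quasar:125, Bravo:162 → nearest is Sigma
(11, 18) — d² to each: Nova:277, Sigma:4, Pavo:234, Quasar:305, Bravo:346 → nearest is Sigma
(17, 9) — d² to each: Nova:250, Sigma:145, Pavo:45, Quasar:218, Bravo:325 → nearest is Pavo
(0, 7) — d² to each: Nova:13, Sigma:202, Pavo:212, Quasar:41, Bravo:16 → nearest is Nova
2 of the 7 points have Nova as nearest.

2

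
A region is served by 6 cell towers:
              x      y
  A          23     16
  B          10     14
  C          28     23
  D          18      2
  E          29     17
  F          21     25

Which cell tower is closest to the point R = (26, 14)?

A

Squared Euclidean distances:
|RA|² = (26−23)² + (14−16)² = 9 + 4 = 13
|RB|² = (26−10)² + (14−14)² = 256 + 0 = 256
|RC|² = (26−28)² + (14−23)² = 4 + 81 = 85
|RD|² = (26−18)² + (14−2)² = 64 + 144 = 208
|RE|² = (26−29)² + (14−17)² = 9 + 9 = 18
|RF|² = (26−21)² + (14−25)² = 25 + 121 = 146
Minimum is at A.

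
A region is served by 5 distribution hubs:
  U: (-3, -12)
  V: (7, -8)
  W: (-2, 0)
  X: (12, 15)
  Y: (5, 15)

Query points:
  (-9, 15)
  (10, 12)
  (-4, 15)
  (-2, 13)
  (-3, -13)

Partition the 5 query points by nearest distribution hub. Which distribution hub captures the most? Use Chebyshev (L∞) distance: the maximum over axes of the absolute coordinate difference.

Y

(-9, 15) — d to each: U:27, V:23, W:15, X:21, Y:14 → nearest is Y
(10, 12) — d to each: U:24, V:20, W:12, X:3, Y:5 → nearest is X
(-4, 15) — d to each: U:27, V:23, W:15, X:16, Y:9 → nearest is Y
(-2, 13) — d to each: U:25, V:21, W:13, X:14, Y:7 → nearest is Y
(-3, -13) — d to each: U:1, V:10, W:13, X:28, Y:28 → nearest is U
Tally — U:1, X:1, Y:3. Y captures the most (3).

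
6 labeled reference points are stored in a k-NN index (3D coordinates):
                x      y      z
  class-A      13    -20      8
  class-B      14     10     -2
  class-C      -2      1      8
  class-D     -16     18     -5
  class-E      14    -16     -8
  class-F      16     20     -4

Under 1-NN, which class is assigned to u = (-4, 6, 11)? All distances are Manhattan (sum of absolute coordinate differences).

d(u, class-A) = |-4−13| + |6−(-20)| + |11−8| = 17 + 26 + 3 = 46
d(u, class-B) = |-4−14| + |6−10| + |11−(-2)| = 18 + 4 + 13 = 35
d(u, class-C) = |-4−(-2)| + |6−1| + |11−8| = 2 + 5 + 3 = 10
d(u, class-D) = |-4−(-16)| + |6−18| + |11−(-5)| = 12 + 12 + 16 = 40
d(u, class-E) = |-4−14| + |6−(-16)| + |11−(-8)| = 18 + 22 + 19 = 59
d(u, class-F) = |-4−16| + |6−20| + |11−(-4)| = 20 + 14 + 15 = 49
The smallest is to class-C, so u lies in the Voronoi region of class-C.

class-C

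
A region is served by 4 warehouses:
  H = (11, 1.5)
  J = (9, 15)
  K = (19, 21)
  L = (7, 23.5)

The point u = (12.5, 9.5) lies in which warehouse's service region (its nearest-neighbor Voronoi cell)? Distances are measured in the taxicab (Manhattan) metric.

J

d(u,H) = |12.5−11| + |9.5−1.5| = 1.5 + 8 = 9.5
d(u,J) = |12.5−9| + |9.5−15| = 3.5 + 5.5 = 9
d(u,K) = |12.5−19| + |9.5−21| = 6.5 + 11.5 = 18
d(u,L) = |12.5−7| + |9.5−23.5| = 5.5 + 14 = 19.5
Minimum is at J.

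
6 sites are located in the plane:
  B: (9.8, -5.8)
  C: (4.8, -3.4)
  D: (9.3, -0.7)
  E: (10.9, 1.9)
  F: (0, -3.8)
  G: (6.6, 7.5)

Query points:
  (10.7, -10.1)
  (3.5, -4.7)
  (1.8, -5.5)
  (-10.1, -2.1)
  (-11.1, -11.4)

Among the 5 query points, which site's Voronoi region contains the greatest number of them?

(10.7, -10.1) — d² to each: B:19.3, C:79.7, D:90.32, E:144.04, F:154.18, G:326.57 → nearest is B
(3.5, -4.7) — d² to each: B:40.9, C:3.38, D:49.64, E:98.32, F:13.06, G:158.45 → nearest is C
(1.8, -5.5) — d² to each: B:64.09, C:13.41, D:79.29, E:137.57, F:6.13, G:192.04 → nearest is F
(-10.1, -2.1) — d² to each: B:409.7, C:223.7, D:378.32, E:457, F:104.9, G:371.05 → nearest is F
(-11.1, -11.4) — d² to each: B:468.17, C:316.81, D:530.65, E:660.89, F:180.97, G:670.5 → nearest is F
Tally — B:1, C:1, F:3. F captures the most (3).

F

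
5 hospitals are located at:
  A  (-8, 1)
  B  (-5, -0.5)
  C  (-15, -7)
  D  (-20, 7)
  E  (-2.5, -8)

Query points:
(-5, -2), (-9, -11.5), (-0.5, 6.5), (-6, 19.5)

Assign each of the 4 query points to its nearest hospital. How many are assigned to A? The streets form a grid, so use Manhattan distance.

1

(-5, -2) — d to each: A:6, B:1.5, C:15, D:24, E:8.5 → nearest is B
(-9, -11.5) — d to each: A:13.5, B:15, C:10.5, D:29.5, E:10 → nearest is E
(-0.5, 6.5) — d to each: A:13, B:11.5, C:28, D:20, E:16.5 → nearest is B
(-6, 19.5) — d to each: A:20.5, B:21, C:35.5, D:26.5, E:31 → nearest is A
1 of the 4 points has A as nearest.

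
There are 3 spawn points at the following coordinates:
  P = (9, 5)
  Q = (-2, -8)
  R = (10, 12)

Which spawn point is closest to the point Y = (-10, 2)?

Compare squared distances (the ordering matches that of the actual distances):
|YP|² = (-10−9)² + (2−5)² = 361 + 9 = 370
|YQ|² = (-10−(-2))² + (2−(-8))² = 64 + 100 = 164
|YR|² = (-10−10)² + (2−12)² = 400 + 100 = 500
The smallest is to Q, so Y lies in the Voronoi region of Q.

Q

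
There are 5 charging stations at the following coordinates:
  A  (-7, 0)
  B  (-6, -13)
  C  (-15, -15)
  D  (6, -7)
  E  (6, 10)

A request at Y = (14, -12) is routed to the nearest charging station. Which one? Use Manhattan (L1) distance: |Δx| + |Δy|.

D

d(Y,A) = |14−(-7)| + |-12−0| = 21 + 12 = 33
d(Y,B) = |14−(-6)| + |-12−(-13)| = 20 + 1 = 21
d(Y,C) = |14−(-15)| + |-12−(-15)| = 29 + 3 = 32
d(Y,D) = |14−6| + |-12−(-7)| = 8 + 5 = 13
d(Y,E) = |14−6| + |-12−10| = 8 + 22 = 30
The smallest is to D, so Y lies in the Voronoi region of D.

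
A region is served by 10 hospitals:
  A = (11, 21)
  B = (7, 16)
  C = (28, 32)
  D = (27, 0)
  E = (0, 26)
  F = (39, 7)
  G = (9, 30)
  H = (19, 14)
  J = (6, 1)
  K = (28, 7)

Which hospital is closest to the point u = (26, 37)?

C

Compare squared distances (the ordering matches that of the actual distances):
|uA|² = 225 + 256 = 481
|uB|² = 361 + 441 = 802
|uC|² = 4 + 25 = 29
|uD|² = 1 + 1369 = 1370
|uE|² = 676 + 121 = 797
|uF|² = 169 + 900 = 1069
|uG|² = 289 + 49 = 338
|uH|² = 49 + 529 = 578
|uJ|² = 400 + 1296 = 1696
|uK|² = 4 + 900 = 904
Minimum is at C.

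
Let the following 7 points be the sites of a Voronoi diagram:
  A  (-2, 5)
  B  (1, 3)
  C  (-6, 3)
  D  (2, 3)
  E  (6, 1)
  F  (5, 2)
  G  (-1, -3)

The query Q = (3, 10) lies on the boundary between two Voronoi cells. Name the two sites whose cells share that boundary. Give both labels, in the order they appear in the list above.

Squared distances from Q to each site:
|QA|² = 25 + 25 = 50
|QB|² = 4 + 49 = 53
|QC|² = 81 + 49 = 130
|QD|² = 1 + 49 = 50
|QE|² = 9 + 81 = 90
|QF|² = 4 + 64 = 68
|QG|² = 16 + 169 = 185
Q is equidistant from A and D (both at squared distance 50), and every other site is strictly farther — so Q lies on the A–D Voronoi edge.

A and D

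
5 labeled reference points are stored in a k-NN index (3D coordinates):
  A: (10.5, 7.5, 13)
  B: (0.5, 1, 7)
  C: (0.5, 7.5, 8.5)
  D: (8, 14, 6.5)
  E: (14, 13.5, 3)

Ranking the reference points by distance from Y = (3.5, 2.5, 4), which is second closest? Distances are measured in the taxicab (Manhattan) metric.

d(Y,A) = |3.5−10.5| + |2.5−7.5| + |4−13| = 7 + 5 + 9 = 21
d(Y,B) = |3.5−0.5| + |2.5−1| + |4−7| = 3 + 1.5 + 3 = 7.5
d(Y,C) = |3.5−0.5| + |2.5−7.5| + |4−8.5| = 3 + 5 + 4.5 = 12.5
d(Y,D) = |3.5−8| + |2.5−14| + |4−6.5| = 4.5 + 11.5 + 2.5 = 18.5
d(Y,E) = |3.5−14| + |2.5−13.5| + |4−3| = 10.5 + 11 + 1 = 22.5
Sorted ascending: B, C, D, … — the second-nearest is C.

C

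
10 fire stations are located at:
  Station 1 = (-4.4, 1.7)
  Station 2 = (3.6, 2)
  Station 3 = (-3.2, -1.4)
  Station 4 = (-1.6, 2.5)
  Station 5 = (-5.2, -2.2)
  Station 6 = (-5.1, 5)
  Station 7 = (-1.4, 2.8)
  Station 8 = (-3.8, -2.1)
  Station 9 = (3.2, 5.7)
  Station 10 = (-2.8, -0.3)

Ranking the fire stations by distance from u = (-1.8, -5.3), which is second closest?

Since √ is increasing, it suffices to compare squared distances:
d²(u, Station 1) = 6.76 + 49 = 55.76
d²(u, Station 2) = 29.16 + 53.29 = 82.45
d²(u, Station 3) = 1.96 + 15.21 = 17.17
d²(u, Station 4) = 0.04 + 60.84 = 60.88
d²(u, Station 5) = 11.56 + 9.61 = 21.17
d²(u, Station 6) = 10.89 + 106.09 = 116.98
d²(u, Station 7) = 0.16 + 65.61 = 65.77
d²(u, Station 8) = 4 + 10.24 = 14.24
d²(u, Station 9) = 25 + 121 = 146
d²(u, Station 10) = 1 + 25 = 26
Sorted ascending: Station 8, Station 3, Station 5, … — the second-nearest is Station 3.

Station 3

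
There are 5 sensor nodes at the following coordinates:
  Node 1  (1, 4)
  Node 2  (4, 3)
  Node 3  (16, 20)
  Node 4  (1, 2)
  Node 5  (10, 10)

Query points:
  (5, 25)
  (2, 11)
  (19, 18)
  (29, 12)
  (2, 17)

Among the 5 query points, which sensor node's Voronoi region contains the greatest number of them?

Node 3

(5, 25) — d² to each: Node 1:457, Node 2:485, Node 3:146, Node 4:545, Node 5:250 → nearest is Node 3
(2, 11) — d² to each: Node 1:50, Node 2:68, Node 3:277, Node 4:82, Node 5:65 → nearest is Node 1
(19, 18) — d² to each: Node 1:520, Node 2:450, Node 3:13, Node 4:580, Node 5:145 → nearest is Node 3
(29, 12) — d² to each: Node 1:848, Node 2:706, Node 3:233, Node 4:884, Node 5:365 → nearest is Node 3
(2, 17) — d² to each: Node 1:170, Node 2:200, Node 3:205, Node 4:226, Node 5:113 → nearest is Node 5
Tally — Node 1:1, Node 3:3, Node 5:1. Node 3 captures the most (3).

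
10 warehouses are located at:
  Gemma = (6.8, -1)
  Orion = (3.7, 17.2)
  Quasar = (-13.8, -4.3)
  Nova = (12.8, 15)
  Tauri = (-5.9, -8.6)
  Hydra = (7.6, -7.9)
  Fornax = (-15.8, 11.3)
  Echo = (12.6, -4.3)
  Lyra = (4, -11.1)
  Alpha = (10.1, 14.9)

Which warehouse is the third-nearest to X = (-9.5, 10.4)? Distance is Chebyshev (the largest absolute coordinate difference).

Quasar

d(X, Gemma) = max(16.3, 11.4) = 16.3
d(X, Orion) = max(13.2, 6.8) = 13.2
d(X, Quasar) = max(4.3, 14.7) = 14.7
d(X, Nova) = max(22.3, 4.6) = 22.3
d(X, Tauri) = max(3.6, 19) = 19
d(X, Hydra) = max(17.1, 18.3) = 18.3
d(X, Fornax) = max(6.3, 0.9) = 6.3
d(X, Echo) = max(22.1, 14.7) = 22.1
d(X, Lyra) = max(13.5, 21.5) = 21.5
d(X, Alpha) = max(19.6, 4.5) = 19.6
Sorted ascending: Fornax, Orion, Quasar, Gemma, … — the third-nearest is Quasar.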